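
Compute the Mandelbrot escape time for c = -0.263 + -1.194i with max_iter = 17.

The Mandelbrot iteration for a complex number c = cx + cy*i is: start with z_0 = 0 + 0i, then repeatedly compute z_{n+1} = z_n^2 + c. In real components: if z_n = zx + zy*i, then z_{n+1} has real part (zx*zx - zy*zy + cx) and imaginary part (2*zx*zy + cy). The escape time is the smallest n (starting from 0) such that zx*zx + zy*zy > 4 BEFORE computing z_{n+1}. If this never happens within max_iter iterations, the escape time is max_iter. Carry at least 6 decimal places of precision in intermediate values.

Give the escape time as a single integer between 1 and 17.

Answer: 3

Derivation:
z_0 = 0 + 0i, c = -0.2630 + -1.1940i
Iter 1: z = -0.2630 + -1.1940i, |z|^2 = 1.4948
Iter 2: z = -1.6195 + -0.5660i, |z|^2 = 2.9430
Iter 3: z = 2.0394 + 0.6391i, |z|^2 = 4.5675
Escaped at iteration 3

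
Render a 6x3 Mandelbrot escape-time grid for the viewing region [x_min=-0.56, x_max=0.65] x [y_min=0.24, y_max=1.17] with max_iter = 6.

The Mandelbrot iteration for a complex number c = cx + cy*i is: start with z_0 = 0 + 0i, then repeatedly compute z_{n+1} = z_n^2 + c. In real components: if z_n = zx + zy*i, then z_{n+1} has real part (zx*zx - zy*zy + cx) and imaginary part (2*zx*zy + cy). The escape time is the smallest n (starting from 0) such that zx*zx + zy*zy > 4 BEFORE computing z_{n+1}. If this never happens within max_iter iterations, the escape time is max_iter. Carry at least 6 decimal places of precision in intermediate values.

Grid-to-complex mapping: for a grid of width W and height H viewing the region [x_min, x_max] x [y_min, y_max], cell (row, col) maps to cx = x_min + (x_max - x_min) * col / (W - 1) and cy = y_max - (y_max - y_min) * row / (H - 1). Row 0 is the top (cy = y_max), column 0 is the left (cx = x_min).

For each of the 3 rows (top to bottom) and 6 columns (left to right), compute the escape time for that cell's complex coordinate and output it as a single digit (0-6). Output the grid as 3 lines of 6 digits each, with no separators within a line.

(row=0, col=0): c = -0.5600 + 1.1700i → escape time 3
(row=0, col=1): c = -0.3180 + 1.1700i → escape time 3
(row=0, col=2): c = -0.0760 + 1.1700i → escape time 4
(row=0, col=3): c = 0.1660 + 1.1700i → escape time 3
(row=0, col=4): c = 0.4080 + 1.1700i → escape time 2
(row=0, col=5): c = 0.6500 + 1.1700i → escape time 2
(row=1, col=0): c = -0.5600 + 0.7050i → escape time 6
(row=1, col=1): c = -0.3180 + 0.7050i → escape time 6
(row=1, col=2): c = -0.0760 + 0.7050i → escape time 6
(row=1, col=3): c = 0.1660 + 0.7050i → escape time 6
(row=1, col=4): c = 0.4080 + 0.7050i → escape time 5
(row=1, col=5): c = 0.6500 + 0.7050i → escape time 3
(row=2, col=0): c = -0.5600 + 0.2400i → escape time 6
(row=2, col=1): c = -0.3180 + 0.2400i → escape time 6
(row=2, col=2): c = -0.0760 + 0.2400i → escape time 6
(row=2, col=3): c = 0.1660 + 0.2400i → escape time 6
(row=2, col=4): c = 0.4080 + 0.2400i → escape time 6
(row=2, col=5): c = 0.6500 + 0.2400i → escape time 4

Answer: 334322
666653
666664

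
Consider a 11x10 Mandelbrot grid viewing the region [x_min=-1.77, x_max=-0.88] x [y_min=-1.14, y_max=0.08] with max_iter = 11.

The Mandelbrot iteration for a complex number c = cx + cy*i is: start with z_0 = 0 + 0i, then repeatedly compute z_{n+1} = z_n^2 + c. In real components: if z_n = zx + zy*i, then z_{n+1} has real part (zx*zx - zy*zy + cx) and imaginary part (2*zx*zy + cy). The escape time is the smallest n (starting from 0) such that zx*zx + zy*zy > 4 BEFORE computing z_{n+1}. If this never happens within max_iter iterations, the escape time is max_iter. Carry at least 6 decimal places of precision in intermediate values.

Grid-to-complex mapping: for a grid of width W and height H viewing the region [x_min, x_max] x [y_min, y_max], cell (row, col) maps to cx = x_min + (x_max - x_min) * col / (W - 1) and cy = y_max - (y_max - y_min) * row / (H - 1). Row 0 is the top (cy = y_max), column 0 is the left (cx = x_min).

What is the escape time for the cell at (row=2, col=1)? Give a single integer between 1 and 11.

z_0 = 0 + 0i, c = -1.6810 + -0.1911i
Iter 1: z = -1.6810 + -0.1911i, |z|^2 = 2.8623
Iter 2: z = 1.1082 + 0.4514i, |z|^2 = 1.4320
Iter 3: z = -0.6566 + 0.8094i, |z|^2 = 1.0862
Iter 4: z = -1.9051 + -1.2540i, |z|^2 = 5.2018
Escaped at iteration 4

Answer: 4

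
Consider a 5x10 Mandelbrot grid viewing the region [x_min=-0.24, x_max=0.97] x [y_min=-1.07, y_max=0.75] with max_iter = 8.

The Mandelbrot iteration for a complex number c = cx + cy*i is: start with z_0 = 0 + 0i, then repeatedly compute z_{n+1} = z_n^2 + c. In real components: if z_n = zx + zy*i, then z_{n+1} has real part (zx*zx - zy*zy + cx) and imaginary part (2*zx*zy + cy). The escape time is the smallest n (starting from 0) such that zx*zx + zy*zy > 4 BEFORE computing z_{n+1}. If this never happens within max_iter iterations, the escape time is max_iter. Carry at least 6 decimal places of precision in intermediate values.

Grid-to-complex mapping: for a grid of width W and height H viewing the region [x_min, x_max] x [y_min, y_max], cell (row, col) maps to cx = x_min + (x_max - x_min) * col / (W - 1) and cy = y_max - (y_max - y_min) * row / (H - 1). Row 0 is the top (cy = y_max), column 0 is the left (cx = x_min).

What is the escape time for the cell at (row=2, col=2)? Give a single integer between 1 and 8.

z_0 = 0 + 0i, c = 0.3650 + 0.3456i
Iter 1: z = 0.3650 + 0.3456i, |z|^2 = 0.2526
Iter 2: z = 0.3788 + 0.5978i, |z|^2 = 0.5009
Iter 3: z = 0.1511 + 0.7985i, |z|^2 = 0.6604
Iter 4: z = -0.2497 + 0.5869i, |z|^2 = 0.4068
Iter 5: z = 0.0829 + 0.0524i, |z|^2 = 0.0096
Iter 6: z = 0.3691 + 0.3543i, |z|^2 = 0.2617
Iter 7: z = 0.3758 + 0.6071i, |z|^2 = 0.5097

Answer: 8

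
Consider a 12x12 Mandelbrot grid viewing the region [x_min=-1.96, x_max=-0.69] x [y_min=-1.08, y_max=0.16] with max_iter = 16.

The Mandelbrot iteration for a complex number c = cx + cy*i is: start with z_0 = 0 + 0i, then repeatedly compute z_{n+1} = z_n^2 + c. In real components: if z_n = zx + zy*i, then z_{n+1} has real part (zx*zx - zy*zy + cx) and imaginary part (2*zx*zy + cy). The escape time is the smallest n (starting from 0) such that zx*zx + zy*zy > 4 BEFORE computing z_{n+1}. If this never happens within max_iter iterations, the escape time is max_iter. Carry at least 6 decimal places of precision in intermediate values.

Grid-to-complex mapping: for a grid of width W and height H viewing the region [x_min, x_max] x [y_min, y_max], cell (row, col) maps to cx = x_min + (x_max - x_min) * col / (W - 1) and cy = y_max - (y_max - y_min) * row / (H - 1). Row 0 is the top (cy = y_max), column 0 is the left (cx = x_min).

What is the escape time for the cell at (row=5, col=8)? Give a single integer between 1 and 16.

Answer: 7

Derivation:
z_0 = 0 + 0i, c = -1.0364 + -0.4036i
Iter 1: z = -1.0364 + -0.4036i, |z|^2 = 1.2370
Iter 2: z = -0.1252 + 0.4330i, |z|^2 = 0.2032
Iter 3: z = -1.2082 + -0.5121i, |z|^2 = 1.7219
Iter 4: z = 0.1611 + 0.8337i, |z|^2 = 0.7211
Iter 5: z = -1.7055 + -0.1351i, |z|^2 = 2.9271
Iter 6: z = 1.8543 + 0.0571i, |z|^2 = 3.4415
Iter 7: z = 2.3986 + -0.1917i, |z|^2 = 5.7902
Escaped at iteration 7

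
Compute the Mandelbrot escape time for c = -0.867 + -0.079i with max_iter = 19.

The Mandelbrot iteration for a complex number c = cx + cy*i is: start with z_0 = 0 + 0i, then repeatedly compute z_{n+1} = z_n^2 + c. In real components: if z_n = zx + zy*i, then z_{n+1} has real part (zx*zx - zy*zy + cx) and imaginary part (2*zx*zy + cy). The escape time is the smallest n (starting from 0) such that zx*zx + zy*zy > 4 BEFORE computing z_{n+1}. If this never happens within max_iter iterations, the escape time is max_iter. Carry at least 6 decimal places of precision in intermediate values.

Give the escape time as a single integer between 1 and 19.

z_0 = 0 + 0i, c = -0.8670 + -0.0790i
Iter 1: z = -0.8670 + -0.0790i, |z|^2 = 0.7579
Iter 2: z = -0.1216 + 0.0580i, |z|^2 = 0.0181
Iter 3: z = -0.8556 + -0.0931i, |z|^2 = 0.7407
Iter 4: z = -0.1436 + 0.0803i, |z|^2 = 0.0271
Iter 5: z = -0.8528 + -0.1021i, |z|^2 = 0.7377
Iter 6: z = -0.1501 + 0.0951i, |z|^2 = 0.0316
Iter 7: z = -0.8535 + -0.1076i, |z|^2 = 0.7400
Iter 8: z = -0.1501 + 0.1046i, |z|^2 = 0.0335
Iter 9: z = -0.8554 + -0.1104i, |z|^2 = 0.7439
Iter 10: z = -0.1475 + 0.1099i, |z|^2 = 0.0338
Iter 11: z = -0.8573 + -0.1114i, |z|^2 = 0.7474
Iter 12: z = -0.1444 + 0.1120i, |z|^2 = 0.0334
Iter 13: z = -0.8587 + -0.1114i, |z|^2 = 0.7498
Iter 14: z = -0.1420 + 0.1122i, |z|^2 = 0.0328
Iter 15: z = -0.8594 + -0.1109i, |z|^2 = 0.7509
Iter 16: z = -0.1407 + 0.1116i, |z|^2 = 0.0322
Iter 17: z = -0.8597 + -0.1104i, |z|^2 = 0.7512
Iter 18: z = -0.1402 + 0.1108i, |z|^2 = 0.0319

Answer: 19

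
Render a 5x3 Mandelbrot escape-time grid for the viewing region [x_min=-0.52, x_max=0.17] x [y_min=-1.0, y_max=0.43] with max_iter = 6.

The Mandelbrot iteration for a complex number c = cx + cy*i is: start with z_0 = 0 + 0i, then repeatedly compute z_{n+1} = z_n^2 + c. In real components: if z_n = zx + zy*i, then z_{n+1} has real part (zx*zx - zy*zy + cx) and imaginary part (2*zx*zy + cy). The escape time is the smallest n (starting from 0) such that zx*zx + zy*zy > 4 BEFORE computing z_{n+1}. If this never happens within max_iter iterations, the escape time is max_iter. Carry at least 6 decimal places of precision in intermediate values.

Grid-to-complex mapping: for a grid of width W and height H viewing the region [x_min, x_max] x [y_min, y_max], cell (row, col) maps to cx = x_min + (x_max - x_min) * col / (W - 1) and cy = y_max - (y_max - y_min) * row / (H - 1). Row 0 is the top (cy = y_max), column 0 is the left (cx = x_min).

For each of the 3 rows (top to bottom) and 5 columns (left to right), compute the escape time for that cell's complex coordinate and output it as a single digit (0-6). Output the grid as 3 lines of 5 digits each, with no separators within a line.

(row=0, col=0): c = -0.5200 + 0.4300i → escape time 6
(row=0, col=1): c = -0.3475 + 0.4300i → escape time 6
(row=0, col=2): c = -0.1750 + 0.4300i → escape time 6
(row=0, col=3): c = -0.0025 + 0.4300i → escape time 6
(row=0, col=4): c = 0.1700 + 0.4300i → escape time 6
(row=1, col=0): c = -0.5200 + -0.2850i → escape time 6
(row=1, col=1): c = -0.3475 + -0.2850i → escape time 6
(row=1, col=2): c = -0.1750 + -0.2850i → escape time 6
(row=1, col=3): c = -0.0025 + -0.2850i → escape time 6
(row=1, col=4): c = 0.1700 + -0.2850i → escape time 6
(row=2, col=0): c = -0.5200 + -1.0000i → escape time 4
(row=2, col=1): c = -0.3475 + -1.0000i → escape time 5
(row=2, col=2): c = -0.1750 + -1.0000i → escape time 6
(row=2, col=3): c = -0.0025 + -1.0000i → escape time 6
(row=2, col=4): c = 0.1700 + -1.0000i → escape time 4

Answer: 66666
66666
45664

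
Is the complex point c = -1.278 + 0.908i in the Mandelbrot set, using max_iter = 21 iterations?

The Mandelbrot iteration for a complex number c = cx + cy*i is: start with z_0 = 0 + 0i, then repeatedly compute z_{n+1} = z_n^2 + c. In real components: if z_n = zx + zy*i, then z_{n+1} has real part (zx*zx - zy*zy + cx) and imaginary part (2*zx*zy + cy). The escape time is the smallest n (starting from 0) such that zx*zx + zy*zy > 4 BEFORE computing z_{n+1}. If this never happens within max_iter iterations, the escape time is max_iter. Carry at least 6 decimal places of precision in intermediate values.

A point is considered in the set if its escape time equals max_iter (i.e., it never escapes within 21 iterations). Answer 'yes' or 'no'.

z_0 = 0 + 0i, c = -1.2780 + 0.9080i
Iter 1: z = -1.2780 + 0.9080i, |z|^2 = 2.4577
Iter 2: z = -0.4692 + -1.4128i, |z|^2 = 2.2163
Iter 3: z = -3.0540 + 2.2338i, |z|^2 = 14.3167
Escaped at iteration 3

Answer: no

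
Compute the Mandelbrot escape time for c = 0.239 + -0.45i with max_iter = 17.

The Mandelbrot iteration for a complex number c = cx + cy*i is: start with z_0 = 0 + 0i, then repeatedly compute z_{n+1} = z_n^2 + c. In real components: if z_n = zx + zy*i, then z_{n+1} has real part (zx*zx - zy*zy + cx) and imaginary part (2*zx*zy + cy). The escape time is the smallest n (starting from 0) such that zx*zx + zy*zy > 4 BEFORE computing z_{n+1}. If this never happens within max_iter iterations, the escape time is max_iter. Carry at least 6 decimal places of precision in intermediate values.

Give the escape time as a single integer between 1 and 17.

z_0 = 0 + 0i, c = 0.2390 + -0.4500i
Iter 1: z = 0.2390 + -0.4500i, |z|^2 = 0.2596
Iter 2: z = 0.0936 + -0.6651i, |z|^2 = 0.4511
Iter 3: z = -0.1946 + -0.5745i, |z|^2 = 0.3680
Iter 4: z = -0.0532 + -0.2264i, |z|^2 = 0.0541
Iter 5: z = 0.1906 + -0.4259i, |z|^2 = 0.2177
Iter 6: z = 0.0939 + -0.6123i, |z|^2 = 0.3838
Iter 7: z = -0.1271 + -0.5650i, |z|^2 = 0.3354
Iter 8: z = -0.0641 + -0.3063i, |z|^2 = 0.0980
Iter 9: z = 0.1493 + -0.4107i, |z|^2 = 0.1910
Iter 10: z = 0.0926 + -0.5726i, |z|^2 = 0.3365
Iter 11: z = -0.0803 + -0.5560i, |z|^2 = 0.3156
Iter 12: z = -0.0637 + -0.3607i, |z|^2 = 0.1342
Iter 13: z = 0.1130 + -0.4040i, |z|^2 = 0.1760
Iter 14: z = 0.0885 + -0.5413i, |z|^2 = 0.3008
Iter 15: z = -0.0462 + -0.5458i, |z|^2 = 0.3001
Iter 16: z = -0.0568 + -0.3996i, |z|^2 = 0.1629

Answer: 17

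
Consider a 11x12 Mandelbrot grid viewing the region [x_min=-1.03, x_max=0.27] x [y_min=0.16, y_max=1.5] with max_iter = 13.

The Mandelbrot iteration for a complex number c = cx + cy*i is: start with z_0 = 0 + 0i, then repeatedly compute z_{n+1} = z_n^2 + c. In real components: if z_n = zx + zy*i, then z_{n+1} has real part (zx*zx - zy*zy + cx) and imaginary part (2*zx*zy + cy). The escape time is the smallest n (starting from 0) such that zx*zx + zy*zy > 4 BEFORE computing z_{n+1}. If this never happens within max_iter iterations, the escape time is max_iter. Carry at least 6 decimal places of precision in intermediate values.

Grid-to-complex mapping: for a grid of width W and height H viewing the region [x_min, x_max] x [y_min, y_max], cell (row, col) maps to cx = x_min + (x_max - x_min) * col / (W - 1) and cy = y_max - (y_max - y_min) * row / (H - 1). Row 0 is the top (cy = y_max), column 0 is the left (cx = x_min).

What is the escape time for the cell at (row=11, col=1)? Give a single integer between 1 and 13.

Answer: 13

Derivation:
z_0 = 0 + 0i, c = -0.9000 + 0.1600i
Iter 1: z = -0.9000 + 0.1600i, |z|^2 = 0.8356
Iter 2: z = -0.1156 + -0.1280i, |z|^2 = 0.0297
Iter 3: z = -0.9030 + 0.1896i, |z|^2 = 0.8514
Iter 4: z = -0.1205 + -0.1824i, |z|^2 = 0.0478
Iter 5: z = -0.9188 + 0.2040i, |z|^2 = 0.8857
Iter 6: z = -0.0975 + -0.2148i, |z|^2 = 0.0556
Iter 7: z = -0.9366 + 0.2019i, |z|^2 = 0.9180
Iter 8: z = -0.0635 + -0.2182i, |z|^2 = 0.0516
Iter 9: z = -0.9436 + 0.1877i, |z|^2 = 0.9256
Iter 10: z = -0.0449 + -0.1942i, |z|^2 = 0.0397
Iter 11: z = -0.9357 + 0.1774i, |z|^2 = 0.9070
Iter 12: z = -0.0559 + -0.1721i, |z|^2 = 0.0327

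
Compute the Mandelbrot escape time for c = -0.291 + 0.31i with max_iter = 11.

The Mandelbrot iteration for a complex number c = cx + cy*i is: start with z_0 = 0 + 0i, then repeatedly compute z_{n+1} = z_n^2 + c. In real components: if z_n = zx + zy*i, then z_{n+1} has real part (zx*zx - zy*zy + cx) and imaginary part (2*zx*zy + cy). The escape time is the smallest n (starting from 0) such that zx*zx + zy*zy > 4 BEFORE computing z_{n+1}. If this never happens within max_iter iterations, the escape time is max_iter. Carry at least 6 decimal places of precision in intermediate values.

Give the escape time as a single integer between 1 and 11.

z_0 = 0 + 0i, c = -0.2910 + 0.3100i
Iter 1: z = -0.2910 + 0.3100i, |z|^2 = 0.1808
Iter 2: z = -0.3024 + 0.1296i, |z|^2 = 0.1082
Iter 3: z = -0.2163 + 0.2316i, |z|^2 = 0.1005
Iter 4: z = -0.2978 + 0.2098i, |z|^2 = 0.1327
Iter 5: z = -0.2463 + 0.1850i, |z|^2 = 0.0949
Iter 6: z = -0.2646 + 0.2189i, |z|^2 = 0.1179
Iter 7: z = -0.2689 + 0.1942i, |z|^2 = 0.1100
Iter 8: z = -0.2564 + 0.2056i, |z|^2 = 0.1080
Iter 9: z = -0.2675 + 0.2046i, |z|^2 = 0.1134
Iter 10: z = -0.2613 + 0.2005i, |z|^2 = 0.1085

Answer: 11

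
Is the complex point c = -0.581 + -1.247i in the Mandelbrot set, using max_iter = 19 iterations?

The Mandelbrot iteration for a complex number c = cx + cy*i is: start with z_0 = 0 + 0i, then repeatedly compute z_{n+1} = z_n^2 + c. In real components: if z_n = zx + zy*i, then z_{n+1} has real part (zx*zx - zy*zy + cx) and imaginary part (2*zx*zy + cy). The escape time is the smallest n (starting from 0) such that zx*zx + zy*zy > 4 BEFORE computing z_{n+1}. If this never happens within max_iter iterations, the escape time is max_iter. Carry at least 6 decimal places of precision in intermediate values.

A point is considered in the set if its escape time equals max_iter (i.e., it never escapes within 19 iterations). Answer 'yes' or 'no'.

z_0 = 0 + 0i, c = -0.5810 + -1.2470i
Iter 1: z = -0.5810 + -1.2470i, |z|^2 = 1.8926
Iter 2: z = -1.7984 + 0.2020i, |z|^2 = 3.2752
Iter 3: z = 2.6126 + -1.9736i, |z|^2 = 10.7209
Escaped at iteration 3

Answer: no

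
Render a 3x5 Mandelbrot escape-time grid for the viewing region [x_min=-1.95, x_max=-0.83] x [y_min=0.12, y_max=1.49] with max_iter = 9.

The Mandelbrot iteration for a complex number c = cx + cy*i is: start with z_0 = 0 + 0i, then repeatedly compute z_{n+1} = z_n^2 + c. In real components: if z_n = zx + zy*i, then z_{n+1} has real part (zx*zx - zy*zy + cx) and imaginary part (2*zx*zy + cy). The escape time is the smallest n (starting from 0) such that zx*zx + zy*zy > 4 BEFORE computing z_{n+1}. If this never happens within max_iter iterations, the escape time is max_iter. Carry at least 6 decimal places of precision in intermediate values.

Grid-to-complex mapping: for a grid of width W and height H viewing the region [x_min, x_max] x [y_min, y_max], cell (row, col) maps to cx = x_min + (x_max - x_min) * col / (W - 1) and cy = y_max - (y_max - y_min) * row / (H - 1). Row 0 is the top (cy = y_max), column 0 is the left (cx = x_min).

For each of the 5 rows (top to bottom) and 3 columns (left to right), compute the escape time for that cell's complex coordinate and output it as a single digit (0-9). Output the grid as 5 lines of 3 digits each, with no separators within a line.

Answer: 112
123
134
146
499

Derivation:
(row=0, col=0): c = -1.9500 + 1.4900i → escape time 1
(row=0, col=1): c = -1.3900 + 1.4900i → escape time 1
(row=0, col=2): c = -0.8300 + 1.4900i → escape time 2
(row=1, col=0): c = -1.9500 + 1.1475i → escape time 1
(row=1, col=1): c = -1.3900 + 1.1475i → escape time 2
(row=1, col=2): c = -0.8300 + 1.1475i → escape time 3
(row=2, col=0): c = -1.9500 + 0.8050i → escape time 1
(row=2, col=1): c = -1.3900 + 0.8050i → escape time 3
(row=2, col=2): c = -0.8300 + 0.8050i → escape time 4
(row=3, col=0): c = -1.9500 + 0.4625i → escape time 1
(row=3, col=1): c = -1.3900 + 0.4625i → escape time 4
(row=3, col=2): c = -0.8300 + 0.4625i → escape time 6
(row=4, col=0): c = -1.9500 + 0.1200i → escape time 4
(row=4, col=1): c = -1.3900 + 0.1200i → escape time 9
(row=4, col=2): c = -0.8300 + 0.1200i → escape time 9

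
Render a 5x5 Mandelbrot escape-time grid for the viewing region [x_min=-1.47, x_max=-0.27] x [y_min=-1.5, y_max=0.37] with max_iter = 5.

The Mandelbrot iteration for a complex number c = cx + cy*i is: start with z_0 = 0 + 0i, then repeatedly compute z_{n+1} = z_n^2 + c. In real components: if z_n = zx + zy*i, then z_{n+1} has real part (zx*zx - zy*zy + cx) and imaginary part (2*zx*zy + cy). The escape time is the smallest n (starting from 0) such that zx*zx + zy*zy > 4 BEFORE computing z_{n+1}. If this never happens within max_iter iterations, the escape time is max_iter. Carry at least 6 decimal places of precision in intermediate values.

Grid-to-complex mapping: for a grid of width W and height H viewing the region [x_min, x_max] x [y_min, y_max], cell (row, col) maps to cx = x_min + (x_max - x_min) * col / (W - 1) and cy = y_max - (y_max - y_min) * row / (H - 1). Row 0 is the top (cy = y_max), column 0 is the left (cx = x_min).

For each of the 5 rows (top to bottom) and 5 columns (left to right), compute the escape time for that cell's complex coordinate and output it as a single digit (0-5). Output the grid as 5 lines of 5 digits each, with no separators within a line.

Answer: 45555
55555
34555
23345
12222

Derivation:
(row=0, col=0): c = -1.4700 + 0.3700i → escape time 4
(row=0, col=1): c = -1.1700 + 0.3700i → escape time 5
(row=0, col=2): c = -0.8700 + 0.3700i → escape time 5
(row=0, col=3): c = -0.5700 + 0.3700i → escape time 5
(row=0, col=4): c = -0.2700 + 0.3700i → escape time 5
(row=1, col=0): c = -1.4700 + -0.0975i → escape time 5
(row=1, col=1): c = -1.1700 + -0.0975i → escape time 5
(row=1, col=2): c = -0.8700 + -0.0975i → escape time 5
(row=1, col=3): c = -0.5700 + -0.0975i → escape time 5
(row=1, col=4): c = -0.2700 + -0.0975i → escape time 5
(row=2, col=0): c = -1.4700 + -0.5650i → escape time 3
(row=2, col=1): c = -1.1700 + -0.5650i → escape time 4
(row=2, col=2): c = -0.8700 + -0.5650i → escape time 5
(row=2, col=3): c = -0.5700 + -0.5650i → escape time 5
(row=2, col=4): c = -0.2700 + -0.5650i → escape time 5
(row=3, col=0): c = -1.4700 + -1.0325i → escape time 2
(row=3, col=1): c = -1.1700 + -1.0325i → escape time 3
(row=3, col=2): c = -0.8700 + -1.0325i → escape time 3
(row=3, col=3): c = -0.5700 + -1.0325i → escape time 4
(row=3, col=4): c = -0.2700 + -1.0325i → escape time 5
(row=4, col=0): c = -1.4700 + -1.5000i → escape time 1
(row=4, col=1): c = -1.1700 + -1.5000i → escape time 2
(row=4, col=2): c = -0.8700 + -1.5000i → escape time 2
(row=4, col=3): c = -0.5700 + -1.5000i → escape time 2
(row=4, col=4): c = -0.2700 + -1.5000i → escape time 2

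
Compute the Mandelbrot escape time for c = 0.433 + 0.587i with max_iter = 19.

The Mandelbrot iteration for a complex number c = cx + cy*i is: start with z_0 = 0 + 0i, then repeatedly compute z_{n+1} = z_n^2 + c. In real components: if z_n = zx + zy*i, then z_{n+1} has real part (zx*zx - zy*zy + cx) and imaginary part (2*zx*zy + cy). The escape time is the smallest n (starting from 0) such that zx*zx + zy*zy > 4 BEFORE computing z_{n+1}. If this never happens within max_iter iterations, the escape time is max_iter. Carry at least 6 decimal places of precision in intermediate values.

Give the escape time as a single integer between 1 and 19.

Answer: 6

Derivation:
z_0 = 0 + 0i, c = 0.4330 + 0.5870i
Iter 1: z = 0.4330 + 0.5870i, |z|^2 = 0.5321
Iter 2: z = 0.2759 + 1.0953i, |z|^2 = 1.2759
Iter 3: z = -0.6906 + 1.1915i, |z|^2 = 1.8965
Iter 4: z = -0.5096 + -1.0587i, |z|^2 = 1.3806
Iter 5: z = -0.4283 + 1.6660i, |z|^2 = 2.9590
Iter 6: z = -2.1592 + -0.8400i, |z|^2 = 5.3676
Escaped at iteration 6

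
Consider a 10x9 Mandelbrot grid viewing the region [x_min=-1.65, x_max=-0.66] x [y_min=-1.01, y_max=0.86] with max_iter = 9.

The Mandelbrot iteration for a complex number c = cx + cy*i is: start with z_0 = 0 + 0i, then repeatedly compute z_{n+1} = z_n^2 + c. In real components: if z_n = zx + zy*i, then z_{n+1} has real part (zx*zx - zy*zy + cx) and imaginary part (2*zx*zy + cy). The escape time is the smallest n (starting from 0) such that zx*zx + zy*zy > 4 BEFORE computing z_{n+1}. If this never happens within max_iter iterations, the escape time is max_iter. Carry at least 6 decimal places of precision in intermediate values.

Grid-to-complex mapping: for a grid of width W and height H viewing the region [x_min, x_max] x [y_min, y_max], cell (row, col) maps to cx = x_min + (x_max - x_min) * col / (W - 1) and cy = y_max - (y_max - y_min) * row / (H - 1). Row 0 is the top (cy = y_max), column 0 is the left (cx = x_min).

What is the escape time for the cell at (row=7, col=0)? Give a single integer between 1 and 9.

z_0 = 0 + 0i, c = -1.6500 + -0.7762i
Iter 1: z = -1.6500 + -0.7762i, |z|^2 = 3.3251
Iter 2: z = 0.4699 + 1.7854i, |z|^2 = 3.4084
Iter 3: z = -4.6167 + 0.9018i, |z|^2 = 22.1273
Escaped at iteration 3

Answer: 3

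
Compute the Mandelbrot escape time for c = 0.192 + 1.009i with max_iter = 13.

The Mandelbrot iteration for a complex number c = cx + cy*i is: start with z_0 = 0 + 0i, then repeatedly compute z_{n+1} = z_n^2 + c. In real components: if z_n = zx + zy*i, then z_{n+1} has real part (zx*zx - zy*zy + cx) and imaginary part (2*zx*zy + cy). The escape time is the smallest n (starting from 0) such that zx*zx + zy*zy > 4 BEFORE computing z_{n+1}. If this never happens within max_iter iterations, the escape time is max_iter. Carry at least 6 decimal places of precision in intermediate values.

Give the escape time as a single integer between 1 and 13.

z_0 = 0 + 0i, c = 0.1920 + 1.0090i
Iter 1: z = 0.1920 + 1.0090i, |z|^2 = 1.0549
Iter 2: z = -0.7892 + 1.3965i, |z|^2 = 2.5730
Iter 3: z = -1.1352 + -1.1952i, |z|^2 = 2.7173
Iter 4: z = 0.0522 + 3.7227i, |z|^2 = 13.8610
Escaped at iteration 4

Answer: 4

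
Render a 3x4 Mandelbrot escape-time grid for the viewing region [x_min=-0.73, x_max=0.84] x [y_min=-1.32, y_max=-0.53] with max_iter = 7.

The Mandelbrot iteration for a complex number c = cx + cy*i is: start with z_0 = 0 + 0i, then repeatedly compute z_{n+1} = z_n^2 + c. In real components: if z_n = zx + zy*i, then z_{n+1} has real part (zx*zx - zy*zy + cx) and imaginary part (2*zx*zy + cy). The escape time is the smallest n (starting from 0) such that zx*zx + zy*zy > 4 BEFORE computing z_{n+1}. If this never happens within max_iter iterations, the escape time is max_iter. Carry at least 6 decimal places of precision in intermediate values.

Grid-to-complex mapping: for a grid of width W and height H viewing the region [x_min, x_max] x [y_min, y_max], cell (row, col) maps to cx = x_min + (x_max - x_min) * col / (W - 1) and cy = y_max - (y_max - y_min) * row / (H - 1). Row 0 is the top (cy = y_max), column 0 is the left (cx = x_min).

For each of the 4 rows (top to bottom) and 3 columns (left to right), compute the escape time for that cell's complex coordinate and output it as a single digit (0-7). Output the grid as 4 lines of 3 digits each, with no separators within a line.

Answer: 673
472
342
222

Derivation:
(row=0, col=0): c = -0.7300 + -0.5300i → escape time 6
(row=0, col=1): c = 0.0550 + -0.5300i → escape time 7
(row=0, col=2): c = 0.8400 + -0.5300i → escape time 3
(row=1, col=0): c = -0.7300 + -0.7933i → escape time 4
(row=1, col=1): c = 0.0550 + -0.7933i → escape time 7
(row=1, col=2): c = 0.8400 + -0.7933i → escape time 2
(row=2, col=0): c = -0.7300 + -1.0567i → escape time 3
(row=2, col=1): c = 0.0550 + -1.0567i → escape time 4
(row=2, col=2): c = 0.8400 + -1.0567i → escape time 2
(row=3, col=0): c = -0.7300 + -1.3200i → escape time 2
(row=3, col=1): c = 0.0550 + -1.3200i → escape time 2
(row=3, col=2): c = 0.8400 + -1.3200i → escape time 2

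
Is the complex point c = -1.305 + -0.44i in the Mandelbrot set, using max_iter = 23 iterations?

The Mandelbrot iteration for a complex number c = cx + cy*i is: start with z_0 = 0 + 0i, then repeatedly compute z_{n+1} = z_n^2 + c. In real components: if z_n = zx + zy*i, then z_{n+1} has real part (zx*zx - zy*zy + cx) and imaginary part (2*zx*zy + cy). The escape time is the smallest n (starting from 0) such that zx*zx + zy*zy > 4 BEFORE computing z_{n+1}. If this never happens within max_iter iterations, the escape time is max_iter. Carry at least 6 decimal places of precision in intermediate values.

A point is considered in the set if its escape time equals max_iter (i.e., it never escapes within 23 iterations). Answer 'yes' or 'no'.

Answer: no

Derivation:
z_0 = 0 + 0i, c = -1.3050 + -0.4400i
Iter 1: z = -1.3050 + -0.4400i, |z|^2 = 1.8966
Iter 2: z = 0.2044 + 0.7084i, |z|^2 = 0.5436
Iter 3: z = -1.7650 + -0.1504i, |z|^2 = 3.1380
Iter 4: z = 1.7878 + 0.0908i, |z|^2 = 3.2043
Iter 5: z = 1.8828 + -0.1153i, |z|^2 = 3.5583
Iter 6: z = 2.2268 + -0.8741i, |z|^2 = 5.7225
Escaped at iteration 6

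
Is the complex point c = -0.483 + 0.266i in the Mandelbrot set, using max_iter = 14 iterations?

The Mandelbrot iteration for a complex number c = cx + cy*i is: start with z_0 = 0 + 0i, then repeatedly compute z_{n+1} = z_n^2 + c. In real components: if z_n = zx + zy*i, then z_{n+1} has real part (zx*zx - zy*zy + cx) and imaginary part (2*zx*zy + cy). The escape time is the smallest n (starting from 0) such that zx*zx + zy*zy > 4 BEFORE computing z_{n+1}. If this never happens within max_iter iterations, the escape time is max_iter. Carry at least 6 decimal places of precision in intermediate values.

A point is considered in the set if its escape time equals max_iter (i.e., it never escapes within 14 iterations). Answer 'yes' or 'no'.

Answer: yes

Derivation:
z_0 = 0 + 0i, c = -0.4830 + 0.2660i
Iter 1: z = -0.4830 + 0.2660i, |z|^2 = 0.3040
Iter 2: z = -0.3205 + 0.0090i, |z|^2 = 0.1028
Iter 3: z = -0.3804 + 0.2602i, |z|^2 = 0.2124
Iter 4: z = -0.4060 + 0.0680i, |z|^2 = 0.1695
Iter 5: z = -0.3228 + 0.2107i, |z|^2 = 0.1486
Iter 6: z = -0.4232 + 0.1300i, |z|^2 = 0.1960
Iter 7: z = -0.3208 + 0.1560i, |z|^2 = 0.1272
Iter 8: z = -0.4044 + 0.1659i, |z|^2 = 0.1911
Iter 9: z = -0.3470 + 0.1318i, |z|^2 = 0.1377
Iter 10: z = -0.3800 + 0.1745i, |z|^2 = 0.1749
Iter 11: z = -0.3691 + 0.1333i, |z|^2 = 0.1540
Iter 12: z = -0.3646 + 0.1676i, |z|^2 = 0.1610
Iter 13: z = -0.3782 + 0.1438i, |z|^2 = 0.1637
Did not escape in 14 iterations → in set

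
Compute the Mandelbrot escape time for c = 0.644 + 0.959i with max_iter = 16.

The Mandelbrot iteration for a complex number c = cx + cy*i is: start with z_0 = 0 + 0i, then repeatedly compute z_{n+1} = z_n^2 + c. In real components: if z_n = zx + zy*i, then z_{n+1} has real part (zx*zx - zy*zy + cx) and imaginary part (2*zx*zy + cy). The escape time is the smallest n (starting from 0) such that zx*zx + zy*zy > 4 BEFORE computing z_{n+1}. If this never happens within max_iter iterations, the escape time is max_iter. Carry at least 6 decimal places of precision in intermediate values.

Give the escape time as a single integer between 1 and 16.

z_0 = 0 + 0i, c = 0.6440 + 0.9590i
Iter 1: z = 0.6440 + 0.9590i, |z|^2 = 1.3344
Iter 2: z = 0.1391 + 2.1942i, |z|^2 = 4.8338
Escaped at iteration 2

Answer: 2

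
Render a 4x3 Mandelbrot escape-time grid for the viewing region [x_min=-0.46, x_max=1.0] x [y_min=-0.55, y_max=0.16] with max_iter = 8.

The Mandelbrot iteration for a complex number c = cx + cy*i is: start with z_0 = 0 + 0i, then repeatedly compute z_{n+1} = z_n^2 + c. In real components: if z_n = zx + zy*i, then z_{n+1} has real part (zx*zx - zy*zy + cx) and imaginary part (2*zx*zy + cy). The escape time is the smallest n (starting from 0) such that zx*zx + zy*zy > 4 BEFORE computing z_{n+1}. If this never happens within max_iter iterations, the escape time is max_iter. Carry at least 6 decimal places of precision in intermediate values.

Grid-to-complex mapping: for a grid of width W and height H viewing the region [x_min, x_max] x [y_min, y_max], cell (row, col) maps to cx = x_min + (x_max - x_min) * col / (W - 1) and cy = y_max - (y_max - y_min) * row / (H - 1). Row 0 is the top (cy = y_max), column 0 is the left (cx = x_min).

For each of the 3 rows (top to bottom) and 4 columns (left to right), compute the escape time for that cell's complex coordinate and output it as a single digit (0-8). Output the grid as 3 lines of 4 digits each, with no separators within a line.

(row=0, col=0): c = -0.4600 + 0.1600i → escape time 8
(row=0, col=1): c = 0.0267 + 0.1600i → escape time 8
(row=0, col=2): c = 0.5133 + 0.1600i → escape time 5
(row=0, col=3): c = 1.0000 + 0.1600i → escape time 2
(row=1, col=0): c = -0.4600 + -0.1950i → escape time 8
(row=1, col=1): c = 0.0267 + -0.1950i → escape time 8
(row=1, col=2): c = 0.5133 + -0.1950i → escape time 5
(row=1, col=3): c = 1.0000 + -0.1950i → escape time 2
(row=2, col=0): c = -0.4600 + -0.5500i → escape time 8
(row=2, col=1): c = 0.0267 + -0.5500i → escape time 8
(row=2, col=2): c = 0.5133 + -0.5500i → escape time 4
(row=2, col=3): c = 1.0000 + -0.5500i → escape time 2

Answer: 8852
8852
8842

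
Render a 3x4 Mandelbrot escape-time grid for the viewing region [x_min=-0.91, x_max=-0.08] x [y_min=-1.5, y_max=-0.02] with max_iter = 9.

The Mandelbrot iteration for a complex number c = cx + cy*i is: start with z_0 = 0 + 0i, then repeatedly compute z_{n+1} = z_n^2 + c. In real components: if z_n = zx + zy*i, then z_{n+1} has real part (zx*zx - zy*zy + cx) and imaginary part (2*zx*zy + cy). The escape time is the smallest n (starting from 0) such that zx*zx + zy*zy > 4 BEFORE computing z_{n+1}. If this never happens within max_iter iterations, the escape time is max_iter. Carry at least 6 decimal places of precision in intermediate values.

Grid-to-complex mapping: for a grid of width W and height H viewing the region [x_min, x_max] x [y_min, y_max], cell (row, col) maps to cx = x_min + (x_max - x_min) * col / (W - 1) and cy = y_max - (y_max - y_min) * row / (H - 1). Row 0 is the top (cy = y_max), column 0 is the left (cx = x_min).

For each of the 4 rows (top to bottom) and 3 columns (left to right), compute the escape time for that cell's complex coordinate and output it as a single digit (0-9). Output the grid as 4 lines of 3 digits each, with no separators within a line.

Answer: 999
599
349
222

Derivation:
(row=0, col=0): c = -0.9100 + -0.0200i → escape time 9
(row=0, col=1): c = -0.4950 + -0.0200i → escape time 9
(row=0, col=2): c = -0.0800 + -0.0200i → escape time 9
(row=1, col=0): c = -0.9100 + -0.5133i → escape time 5
(row=1, col=1): c = -0.4950 + -0.5133i → escape time 9
(row=1, col=2): c = -0.0800 + -0.5133i → escape time 9
(row=2, col=0): c = -0.9100 + -1.0067i → escape time 3
(row=2, col=1): c = -0.4950 + -1.0067i → escape time 4
(row=2, col=2): c = -0.0800 + -1.0067i → escape time 9
(row=3, col=0): c = -0.9100 + -1.5000i → escape time 2
(row=3, col=1): c = -0.4950 + -1.5000i → escape time 2
(row=3, col=2): c = -0.0800 + -1.5000i → escape time 2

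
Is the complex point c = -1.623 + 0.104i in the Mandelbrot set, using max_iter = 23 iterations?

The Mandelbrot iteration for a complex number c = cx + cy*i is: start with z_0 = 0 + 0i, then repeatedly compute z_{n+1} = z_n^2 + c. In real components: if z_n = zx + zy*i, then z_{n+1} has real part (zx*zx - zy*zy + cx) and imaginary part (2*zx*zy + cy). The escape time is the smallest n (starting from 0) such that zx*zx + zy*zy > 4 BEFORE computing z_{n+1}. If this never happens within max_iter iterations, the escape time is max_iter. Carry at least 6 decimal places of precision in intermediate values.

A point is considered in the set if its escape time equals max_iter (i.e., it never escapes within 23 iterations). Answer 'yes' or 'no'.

z_0 = 0 + 0i, c = -1.6230 + 0.1040i
Iter 1: z = -1.6230 + 0.1040i, |z|^2 = 2.6449
Iter 2: z = 1.0003 + -0.2336i, |z|^2 = 1.0552
Iter 3: z = -0.6769 + -0.3633i, |z|^2 = 0.5902
Iter 4: z = -1.2968 + 0.5959i, |z|^2 = 2.0366
Iter 5: z = -0.2965 + -1.4414i, |z|^2 = 2.1656
Iter 6: z = -3.6128 + 0.9588i, |z|^2 = 13.9715
Escaped at iteration 6

Answer: no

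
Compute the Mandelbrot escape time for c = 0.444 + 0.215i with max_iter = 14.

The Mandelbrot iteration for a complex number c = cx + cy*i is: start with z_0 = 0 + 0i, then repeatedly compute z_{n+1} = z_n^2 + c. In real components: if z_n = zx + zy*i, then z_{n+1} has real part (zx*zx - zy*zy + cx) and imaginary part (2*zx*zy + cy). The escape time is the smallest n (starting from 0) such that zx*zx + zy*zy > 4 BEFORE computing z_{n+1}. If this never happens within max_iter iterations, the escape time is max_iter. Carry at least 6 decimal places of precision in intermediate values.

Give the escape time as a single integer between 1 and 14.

z_0 = 0 + 0i, c = 0.4440 + 0.2150i
Iter 1: z = 0.4440 + 0.2150i, |z|^2 = 0.2434
Iter 2: z = 0.5949 + 0.4059i, |z|^2 = 0.5187
Iter 3: z = 0.6331 + 0.6980i, |z|^2 = 0.8880
Iter 4: z = 0.3577 + 1.0988i, |z|^2 = 1.3354
Iter 5: z = -0.6355 + 1.0011i, |z|^2 = 1.4061
Iter 6: z = -0.1544 + -1.0574i, |z|^2 = 1.1420
Iter 7: z = -0.6503 + 0.5416i, |z|^2 = 0.7162
Iter 8: z = 0.5736 + -0.4894i, |z|^2 = 0.5685
Iter 9: z = 0.5335 + -0.3464i, |z|^2 = 0.4046
Iter 10: z = 0.6087 + -0.1546i, |z|^2 = 0.3944
Iter 11: z = 0.7906 + 0.0268i, |z|^2 = 0.6257
Iter 12: z = 1.0683 + 0.2573i, |z|^2 = 1.2074
Iter 13: z = 1.5189 + 0.7648i, |z|^2 = 2.8921

Answer: 14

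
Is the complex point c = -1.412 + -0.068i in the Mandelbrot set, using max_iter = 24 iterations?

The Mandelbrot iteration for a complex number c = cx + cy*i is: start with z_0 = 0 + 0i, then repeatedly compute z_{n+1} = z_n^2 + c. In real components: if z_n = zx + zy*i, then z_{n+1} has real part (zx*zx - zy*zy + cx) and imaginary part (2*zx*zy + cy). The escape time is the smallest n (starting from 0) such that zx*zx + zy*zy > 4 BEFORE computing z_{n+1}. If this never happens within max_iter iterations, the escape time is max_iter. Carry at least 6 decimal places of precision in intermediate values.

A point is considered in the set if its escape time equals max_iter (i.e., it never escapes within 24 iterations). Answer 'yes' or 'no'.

Answer: no

Derivation:
z_0 = 0 + 0i, c = -1.4120 + -0.0680i
Iter 1: z = -1.4120 + -0.0680i, |z|^2 = 1.9984
Iter 2: z = 0.5771 + 0.1240i, |z|^2 = 0.3485
Iter 3: z = -1.0943 + 0.0752i, |z|^2 = 1.2032
Iter 4: z = -0.2201 + -0.2325i, |z|^2 = 0.1025
Iter 5: z = -1.4176 + 0.0344i, |z|^2 = 2.0108
Iter 6: z = 0.5964 + -0.1654i, |z|^2 = 0.3831
Iter 7: z = -1.0836 + -0.2653i, |z|^2 = 1.2447
Iter 8: z = -0.3081 + 0.5070i, |z|^2 = 0.3520
Iter 9: z = -1.5741 + -0.3804i, |z|^2 = 2.6226
Iter 10: z = 0.9211 + 1.1297i, |z|^2 = 2.1246
Iter 11: z = -1.8397 + 2.0131i, |z|^2 = 7.4372
Escaped at iteration 11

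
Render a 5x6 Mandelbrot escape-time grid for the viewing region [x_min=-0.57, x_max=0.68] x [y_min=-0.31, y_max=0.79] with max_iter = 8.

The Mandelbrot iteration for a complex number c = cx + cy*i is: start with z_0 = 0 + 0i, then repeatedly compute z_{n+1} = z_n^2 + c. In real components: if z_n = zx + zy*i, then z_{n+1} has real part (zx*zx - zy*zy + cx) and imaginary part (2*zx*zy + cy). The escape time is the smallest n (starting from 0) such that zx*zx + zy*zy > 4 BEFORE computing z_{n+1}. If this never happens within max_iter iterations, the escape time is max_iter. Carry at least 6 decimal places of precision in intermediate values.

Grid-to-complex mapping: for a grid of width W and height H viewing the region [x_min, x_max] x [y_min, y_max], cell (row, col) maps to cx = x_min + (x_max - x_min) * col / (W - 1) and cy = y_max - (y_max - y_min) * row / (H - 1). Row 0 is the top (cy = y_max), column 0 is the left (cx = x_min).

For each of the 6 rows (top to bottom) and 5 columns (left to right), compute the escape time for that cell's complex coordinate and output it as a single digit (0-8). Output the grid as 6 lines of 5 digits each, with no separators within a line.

(row=0, col=0): c = -0.5700 + 0.7900i → escape time 5
(row=0, col=1): c = -0.2575 + 0.7900i → escape time 8
(row=0, col=2): c = 0.0550 + 0.7900i → escape time 8
(row=0, col=3): c = 0.3675 + 0.7900i → escape time 4
(row=0, col=4): c = 0.6800 + 0.7900i → escape time 3
(row=1, col=0): c = -0.5700 + 0.5700i → escape time 8
(row=1, col=1): c = -0.2575 + 0.5700i → escape time 8
(row=1, col=2): c = 0.0550 + 0.5700i → escape time 8
(row=1, col=3): c = 0.3675 + 0.5700i → escape time 8
(row=1, col=4): c = 0.6800 + 0.5700i → escape time 3
(row=2, col=0): c = -0.5700 + 0.3500i → escape time 8
(row=2, col=1): c = -0.2575 + 0.3500i → escape time 8
(row=2, col=2): c = 0.0550 + 0.3500i → escape time 8
(row=2, col=3): c = 0.3675 + 0.3500i → escape time 8
(row=2, col=4): c = 0.6800 + 0.3500i → escape time 3
(row=3, col=0): c = -0.5700 + 0.1300i → escape time 8
(row=3, col=1): c = -0.2575 + 0.1300i → escape time 8
(row=3, col=2): c = 0.0550 + 0.1300i → escape time 8
(row=3, col=3): c = 0.3675 + 0.1300i → escape time 8
(row=3, col=4): c = 0.6800 + 0.1300i → escape time 3
(row=4, col=0): c = -0.5700 + -0.0900i → escape time 8
(row=4, col=1): c = -0.2575 + -0.0900i → escape time 8
(row=4, col=2): c = 0.0550 + -0.0900i → escape time 8
(row=4, col=3): c = 0.3675 + -0.0900i → escape time 8
(row=4, col=4): c = 0.6800 + -0.0900i → escape time 3
(row=5, col=0): c = -0.5700 + -0.3100i → escape time 8
(row=5, col=1): c = -0.2575 + -0.3100i → escape time 8
(row=5, col=2): c = 0.0550 + -0.3100i → escape time 8
(row=5, col=3): c = 0.3675 + -0.3100i → escape time 8
(row=5, col=4): c = 0.6800 + -0.3100i → escape time 3

Answer: 58843
88883
88883
88883
88883
88883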